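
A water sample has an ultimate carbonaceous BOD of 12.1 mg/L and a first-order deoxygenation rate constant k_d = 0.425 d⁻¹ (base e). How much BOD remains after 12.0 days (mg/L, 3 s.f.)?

L_t = L₀ e^(−k_d t) = 12.1 × e^(−0.425×12.0) = 12.1 × 0.006097 = 0.07377 mg/L.

L ≈ 0.0738 mg/L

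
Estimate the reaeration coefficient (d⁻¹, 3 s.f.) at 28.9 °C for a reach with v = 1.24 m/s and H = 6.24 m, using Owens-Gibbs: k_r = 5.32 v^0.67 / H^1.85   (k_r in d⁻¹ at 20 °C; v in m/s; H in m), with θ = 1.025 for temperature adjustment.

k_r ≈ 0.259 d⁻¹

k_r(20) = 5.32 × 1.24^0.67 / 6.24^1.85 = 5.32 × 1.155 / 29.59 = 0.2077 d⁻¹.
k_r(28.9) = 0.2077 × 1.025^(28.9−20) = 0.2077 × 1.246 = 0.2587 d⁻¹.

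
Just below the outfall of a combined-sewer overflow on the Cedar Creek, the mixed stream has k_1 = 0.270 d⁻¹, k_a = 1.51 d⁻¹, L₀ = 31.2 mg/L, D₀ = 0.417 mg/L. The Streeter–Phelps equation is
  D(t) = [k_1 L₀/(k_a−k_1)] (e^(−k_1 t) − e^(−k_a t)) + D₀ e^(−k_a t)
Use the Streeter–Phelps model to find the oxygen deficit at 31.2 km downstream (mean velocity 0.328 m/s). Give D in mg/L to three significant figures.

Travel time t = x/v = 31.2 km / (0.328 m/s) = 31200 m / 0.328 m/s = 95120 s = 1.101 d.
k_1 L₀/(k_a−k_1) = 0.270×31.2/(1.51−0.270) = 8.424/1.240 = 6.794 mg/L.
e^(−k_1 t) = e^(−0.270×1.101) = 0.7429; e^(−k_a t) = e^(−1.51×1.101) = 0.1897.
D = 6.794 × (0.7429 − 0.1897) + 0.417 × 0.1897 = 3.758 + 0.07910 = 3.837 mg/L.

D ≈ 3.84 mg/L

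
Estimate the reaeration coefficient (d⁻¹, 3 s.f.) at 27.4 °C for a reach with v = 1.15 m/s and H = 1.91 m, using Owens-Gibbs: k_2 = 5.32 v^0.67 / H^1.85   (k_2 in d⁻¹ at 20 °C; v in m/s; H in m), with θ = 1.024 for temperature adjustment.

k_2 ≈ 2.10 d⁻¹

k_2(20) = 5.32 × 1.15^0.67 / 1.91^1.85 = 5.32 × 1.098 / 3.311 = 1.765 d⁻¹.
k_2(27.4) = 1.765 × 1.024^(27.4−20) = 1.765 × 1.192 = 2.103 d⁻¹.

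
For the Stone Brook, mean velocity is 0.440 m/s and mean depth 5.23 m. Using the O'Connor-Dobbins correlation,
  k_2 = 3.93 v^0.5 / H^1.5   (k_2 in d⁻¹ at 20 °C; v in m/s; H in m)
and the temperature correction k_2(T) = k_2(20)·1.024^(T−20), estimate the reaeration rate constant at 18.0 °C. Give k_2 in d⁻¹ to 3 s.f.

k_2 ≈ 0.208 d⁻¹

k_2(20) = 3.93 × 0.440^0.5 / 5.23^1.5 = 3.93 × 0.6633 / 11.96 = 0.2180 d⁻¹.
k_2(18.0) = 0.2180 × 1.024^(18.0−20) = 0.2180 × 0.9537 = 0.2079 d⁻¹.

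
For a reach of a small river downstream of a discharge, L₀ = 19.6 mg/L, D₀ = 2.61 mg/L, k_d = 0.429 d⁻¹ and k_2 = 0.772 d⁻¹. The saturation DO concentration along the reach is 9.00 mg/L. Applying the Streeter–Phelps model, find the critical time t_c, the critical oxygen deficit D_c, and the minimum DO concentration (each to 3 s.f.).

t_c ≈ 1.38 d; D_c ≈ 6.01 mg/L; min DO ≈ 2.99 mg/L

t_c = [1/(k_2−k_d)] ln[(k_2/k_d)(1 − D₀(k_2−k_d)/(k_d L₀))]
= [1/(0.772−0.429)] ln[(0.772/0.429)(1 − 2.61×0.3430/(0.429×19.6))]
= (1/0.3430) ln[1.800 × 0.8935] = 2.915 × ln(1.608) = 2.915 × 0.4750 = 1.385 d.
D_c = (k_d/k_2) L₀ e^(−k_d t_c) = (0.429/0.772) × 19.6 × e^(−0.429×1.385) = 0.5557 × 19.6 × 0.5521 = 6.013 mg/L.
Minimum DO = C_s − D_c = 9.00 − 6.013 = 2.987 mg/L.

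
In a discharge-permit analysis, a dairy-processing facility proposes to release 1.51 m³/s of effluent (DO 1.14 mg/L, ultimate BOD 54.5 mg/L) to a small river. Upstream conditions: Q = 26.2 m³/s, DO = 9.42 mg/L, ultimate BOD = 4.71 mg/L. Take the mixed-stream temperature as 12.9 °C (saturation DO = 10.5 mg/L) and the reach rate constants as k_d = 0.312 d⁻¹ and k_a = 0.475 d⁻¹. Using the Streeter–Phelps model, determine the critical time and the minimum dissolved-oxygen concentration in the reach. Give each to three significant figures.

Mixed DO = (26.2×9.42 + 1.51×1.14)/(26.2+1.51) = 248.5/27.71 = 8.969 mg/L.
Mixed L₀ = (26.2×4.71 + 1.51×54.5)/(27.71) = 205.7/27.71 = 7.423 mg/L.
Initial deficit D₀ = C_s − DO₀ = 10.5 − 8.969 = 1.531 mg/L.
t_c = (1/0.1630) ln[(0.475/0.312)(1 − 1.531×0.1630/(0.312×7.423))] = 6.135 × ln(1.358) = 1.879 d.
D_c = (0.312/0.475) × 7.423 × e^(−0.312×1.879) = 0.6568 × 7.423 × 0.5564 = 2.713 mg/L.
Minimum DO = 10.5 − 2.713 = 7.787 mg/L.

t_c ≈ 1.88 d; minimum DO ≈ 7.79 mg/L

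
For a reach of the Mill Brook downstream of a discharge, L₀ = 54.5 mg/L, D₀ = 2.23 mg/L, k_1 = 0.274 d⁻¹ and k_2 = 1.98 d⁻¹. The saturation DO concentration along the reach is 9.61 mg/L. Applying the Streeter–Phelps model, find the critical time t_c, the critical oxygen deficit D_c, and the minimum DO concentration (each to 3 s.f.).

t_c ≈ 0.987 d; D_c ≈ 5.75 mg/L; min DO ≈ 3.86 mg/L

At the critical point dD/dt = 0, so k_1 L₀ e^(−k_1 t) = k_2 D. Substituting D(t) from the Streeter–Phelps equation and solving for t gives
t_c = ln[(k_2/k_1)(1 − D₀(k_2−k_1)/(k_1 L₀))] / (k_2−k_1).
Here k_2−k_1 = 1.706 d⁻¹ and 1 − D₀(k_2−k_1)/(k_1 L₀) = 1 − 2.23×1.706/(0.274×54.5) = 0.7452, so
t_c = ln(7.226 × 0.7452) / 1.706 = 1.684 / 1.706 = 0.9869 d.
L(t_c) = L₀ e^(−k_1 t_c) = 54.5 × 0.7631 = 41.59 mg/L, and at the critical point k_2 D_c = k_1 L, so D_c = (0.274/1.98) × 41.59 = 5.755 mg/L.
Minimum DO = C_s − D_c = 9.61 − 5.755 = 3.855 mg/L.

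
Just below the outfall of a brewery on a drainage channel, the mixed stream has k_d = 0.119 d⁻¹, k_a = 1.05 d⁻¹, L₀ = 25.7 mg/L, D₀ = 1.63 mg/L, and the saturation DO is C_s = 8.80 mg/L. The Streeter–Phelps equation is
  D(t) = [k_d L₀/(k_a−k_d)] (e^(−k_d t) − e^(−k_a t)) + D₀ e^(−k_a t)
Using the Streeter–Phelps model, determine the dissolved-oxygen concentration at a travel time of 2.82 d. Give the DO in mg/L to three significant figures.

k_d L₀/(k_a−k_d) = 0.119×25.7/(1.05−0.119) = 3.058/0.9310 = 3.285 mg/L.
e^(−k_d t) = e^(−0.119×2.820) = 0.7149; e^(−k_a t) = e^(−1.05×2.820) = 0.05177.
D = 3.285 × (0.7149 − 0.05177) + 1.63 × 0.05177 = 2.178 + 0.08438 = 2.263 mg/L.
DO = C_s − D = 8.80 − 2.263 = 6.537 mg/L.

DO ≈ 6.54 mg/L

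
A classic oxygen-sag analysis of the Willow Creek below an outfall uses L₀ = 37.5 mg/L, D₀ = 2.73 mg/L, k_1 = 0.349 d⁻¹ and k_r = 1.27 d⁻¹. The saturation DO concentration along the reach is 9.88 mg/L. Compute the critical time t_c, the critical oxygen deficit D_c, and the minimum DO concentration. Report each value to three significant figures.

t_c ≈ 1.17 d; D_c ≈ 6.85 mg/L; min DO ≈ 3.03 mg/L

With k_r/k_1 = 3.639 and 1 − D₀(k_r−k_1)/(k_1 L₀) = 0.8079,
t_c = ln(3.639 × 0.8079) / (1.27 − 0.349) = ln(2.940) / 0.9210 = 1.078/0.9210 = 1.171 d.
L(t_c) = L₀ e^(−k_1 t_c) = 37.5 × 0.6646 = 24.92 mg/L, and at the critical point k_r D_c = k_1 L, so D_c = (0.349/1.27) × 24.92 = 6.848 mg/L.
Minimum DO = C_s − D_c = 9.88 − 6.848 = 3.032 mg/L.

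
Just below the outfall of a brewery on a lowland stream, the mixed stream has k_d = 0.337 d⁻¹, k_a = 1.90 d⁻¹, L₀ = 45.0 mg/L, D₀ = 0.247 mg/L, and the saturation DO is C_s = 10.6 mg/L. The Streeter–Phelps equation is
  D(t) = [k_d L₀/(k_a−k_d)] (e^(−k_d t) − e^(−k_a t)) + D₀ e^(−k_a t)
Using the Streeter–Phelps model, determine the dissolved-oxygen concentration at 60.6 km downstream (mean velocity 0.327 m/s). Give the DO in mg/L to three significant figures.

Travel time t = x/v = 60.6 km / (0.327 m/s) = 60600 m / 0.327 m/s = 185300 s = 2.145 d.
k_d L₀/(k_a−k_d) = 0.337×45.0/(1.90−0.337) = 15.17/1.563 = 9.702 mg/L.
e^(−k_d t) = e^(−0.337×2.145) = 0.4854; e^(−k_a t) = e^(−1.90×2.145) = 0.01699.
D = 9.702 × (0.4854 − 0.01699) + 0.247 × 0.01699 = 4.545 + 0.004196 = 4.549 mg/L.
DO = C_s − D = 10.6 − 4.549 = 6.051 mg/L.

DO ≈ 6.05 mg/L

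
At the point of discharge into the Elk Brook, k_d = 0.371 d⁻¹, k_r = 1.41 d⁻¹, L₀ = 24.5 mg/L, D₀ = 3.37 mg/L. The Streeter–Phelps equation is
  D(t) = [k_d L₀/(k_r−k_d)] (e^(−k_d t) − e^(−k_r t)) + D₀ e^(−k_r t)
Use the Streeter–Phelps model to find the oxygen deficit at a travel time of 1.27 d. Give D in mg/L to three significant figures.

k_d L₀/(k_r−k_d) = 0.371×24.5/(1.41−0.371) = 9.089/1.039 = 8.748 mg/L.
e^(−k_d t) = e^(−0.371×1.270) = 0.6243; e^(−k_r t) = e^(−1.41×1.270) = 0.1668.
D = 8.748 × (0.6243 − 0.1668) + 3.37 × 0.1668 = 4.002 + 0.5623 = 4.564 mg/L.

D ≈ 4.56 mg/L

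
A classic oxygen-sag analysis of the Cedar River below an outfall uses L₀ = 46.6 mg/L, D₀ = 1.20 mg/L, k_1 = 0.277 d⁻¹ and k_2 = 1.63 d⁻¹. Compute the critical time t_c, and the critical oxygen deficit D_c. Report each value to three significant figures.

At the critical point dD/dt = 0, so k_1 L₀ e^(−k_1 t) = k_2 D. Substituting D(t) from the Streeter–Phelps equation and solving for t gives
t_c = ln[(k_2/k_1)(1 − D₀(k_2−k_1)/(k_1 L₀))] / (k_2−k_1).
Here k_2−k_1 = 1.353 d⁻¹ and 1 − D₀(k_2−k_1)/(k_1 L₀) = 1 − 1.20×1.353/(0.277×46.6) = 0.8742, so
t_c = ln(5.884 × 0.8742) / 1.353 = 1.638 / 1.353 = 1.211 d.
L(t_c) = L₀ e^(−k_1 t_c) = 46.6 × 0.7151 = 33.32 mg/L, and at the critical point k_2 D_c = k_1 L, so D_c = (0.277/1.63) × 33.32 = 5.663 mg/L.

t_c ≈ 1.21 d; D_c ≈ 5.66 mg/L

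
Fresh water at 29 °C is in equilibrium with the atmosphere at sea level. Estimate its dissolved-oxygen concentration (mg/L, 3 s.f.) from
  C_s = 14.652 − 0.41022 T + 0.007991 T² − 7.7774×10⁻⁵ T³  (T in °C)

C_s ≈ 7.58 mg/L

C_s = 14.652 − 0.41022×29 + 0.007991×29² − 7.7774×10⁻⁵×29³ = 7.579 mg/L.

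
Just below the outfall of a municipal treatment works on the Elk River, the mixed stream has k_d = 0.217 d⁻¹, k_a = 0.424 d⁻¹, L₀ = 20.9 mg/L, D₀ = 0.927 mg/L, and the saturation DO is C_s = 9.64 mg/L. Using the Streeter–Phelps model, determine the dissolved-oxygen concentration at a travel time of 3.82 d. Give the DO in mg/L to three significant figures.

DO ≈ 4.23 mg/L

k_d L₀/(k_a−k_d) = 0.217×20.9/(0.424−0.217) = 4.535/0.2070 = 21.91 mg/L.
e^(−k_d t) = e^(−0.217×3.820) = 0.4365; e^(−k_a t) = e^(−0.424×3.820) = 0.1980.
D = 21.91 × (0.4365 − 0.1980) + 0.927 × 0.1980 = 5.227 + 0.1835 = 5.410 mg/L.
DO = C_s − D = 9.64 − 5.410 = 4.230 mg/L.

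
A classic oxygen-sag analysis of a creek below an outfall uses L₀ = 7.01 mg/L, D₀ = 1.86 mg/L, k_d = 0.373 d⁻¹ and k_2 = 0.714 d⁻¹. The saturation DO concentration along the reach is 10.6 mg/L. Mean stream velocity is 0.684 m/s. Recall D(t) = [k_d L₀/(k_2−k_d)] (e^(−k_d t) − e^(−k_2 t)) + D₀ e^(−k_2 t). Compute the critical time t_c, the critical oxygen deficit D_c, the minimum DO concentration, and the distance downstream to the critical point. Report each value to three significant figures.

t_c = [1/(k_2−k_d)] ln[(k_2/k_d)(1 − D₀(k_2−k_d)/(k_d L₀))]
= [1/(0.714−0.373)] ln[(0.714/0.373)(1 − 1.86×0.3410/(0.373×7.01))]
= (1/0.3410) ln[1.914 × 0.7574] = 2.933 × ln(1.450) = 2.933 × 0.3715 = 1.089 d.
L(t_c) = L₀ e^(−k_d t_c) = 7.01 × 0.6661 = 4.669 mg/L, and at the critical point k_2 D_c = k_d L, so D_c = (0.373/0.714) × 4.669 = 2.439 mg/L.
Minimum DO = C_s − D_c = 10.6 − 2.439 = 8.161 mg/L.
x_c = v t_c = 0.684 m/s × 1.089 d × 86400 s/d = 64380 m ≈ 64.4 km.

t_c ≈ 1.09 d; D_c ≈ 2.44 mg/L; min DO ≈ 8.16 mg/L; x_c ≈ 64.4 km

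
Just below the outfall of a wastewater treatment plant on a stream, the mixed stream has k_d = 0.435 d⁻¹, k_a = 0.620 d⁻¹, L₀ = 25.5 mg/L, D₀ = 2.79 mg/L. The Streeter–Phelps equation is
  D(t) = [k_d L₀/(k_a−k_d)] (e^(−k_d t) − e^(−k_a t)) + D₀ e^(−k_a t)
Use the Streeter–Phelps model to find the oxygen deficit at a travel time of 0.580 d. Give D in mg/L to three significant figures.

D ≈ 6.69 mg/L

k_d L₀/(k_a−k_d) = 0.435×25.5/(0.620−0.435) = 11.09/0.1850 = 59.96 mg/L.
e^(−k_d t) = e^(−0.435×0.5800) = 0.7770; e^(−k_a t) = e^(−0.620×0.5800) = 0.6980.
D = 59.96 × (0.7770 − 0.6980) + 2.79 × 0.6980 = 4.740 + 1.947 = 6.687 mg/L.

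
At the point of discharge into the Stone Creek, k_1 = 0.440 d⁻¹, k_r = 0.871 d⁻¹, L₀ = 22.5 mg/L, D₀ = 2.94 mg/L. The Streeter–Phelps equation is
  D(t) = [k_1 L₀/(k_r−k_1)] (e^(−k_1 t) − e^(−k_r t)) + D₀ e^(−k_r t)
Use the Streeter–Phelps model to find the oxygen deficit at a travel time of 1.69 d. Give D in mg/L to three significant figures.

k_1 L₀/(k_r−k_1) = 0.440×22.5/(0.871−0.440) = 9.900/0.4310 = 22.97 mg/L.
e^(−k_1 t) = e^(−0.440×1.690) = 0.4754; e^(−k_r t) = e^(−0.871×1.690) = 0.2295.
D = 22.97 × (0.4754 − 0.2295) + 2.94 × 0.2295 = 5.649 + 0.6746 = 6.324 mg/L.

D ≈ 6.32 mg/L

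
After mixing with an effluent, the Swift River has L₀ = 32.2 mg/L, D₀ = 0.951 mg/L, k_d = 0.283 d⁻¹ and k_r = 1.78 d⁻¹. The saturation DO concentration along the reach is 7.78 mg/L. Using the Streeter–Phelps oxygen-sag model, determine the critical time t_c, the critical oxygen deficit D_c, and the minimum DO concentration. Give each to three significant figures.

t_c = [1/(k_r−k_d)] ln[(k_r/k_d)(1 − D₀(k_r−k_d)/(k_d L₀))]
= [1/(1.78−0.283)] ln[(1.78/0.283)(1 − 0.951×1.497/(0.283×32.2))]
= (1/1.497) ln[6.290 × 0.8438] = 0.6680 × ln(5.307) = 0.6680 × 1.669 = 1.115 d.
L(t_c) = L₀ e^(−k_d t_c) = 32.2 × 0.7294 = 23.49 mg/L, and at the critical point k_r D_c = k_d L, so D_c = (0.283/1.78) × 23.49 = 3.734 mg/L.
Minimum DO = C_s − D_c = 7.78 − 3.734 = 4.046 mg/L.

t_c ≈ 1.11 d; D_c ≈ 3.73 mg/L; min DO ≈ 4.05 mg/L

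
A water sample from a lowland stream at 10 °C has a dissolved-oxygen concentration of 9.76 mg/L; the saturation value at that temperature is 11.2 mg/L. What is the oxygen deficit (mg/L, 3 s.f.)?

D ≈ 1.44 mg/L

D = C_s − C = 11.2 − 9.76 = 1.44 mg/L.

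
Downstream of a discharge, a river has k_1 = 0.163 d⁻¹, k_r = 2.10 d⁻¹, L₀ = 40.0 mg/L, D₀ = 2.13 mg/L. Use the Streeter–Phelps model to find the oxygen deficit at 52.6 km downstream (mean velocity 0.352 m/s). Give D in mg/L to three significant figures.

D ≈ 2.51 mg/L

Travel time t = x/v = 52.6 km / (0.352 m/s) = 52600 m / 0.352 m/s = 149400 s = 1.730 d.
k_1 L₀/(k_r−k_1) = 0.163×40.0/(2.10−0.163) = 6.520/1.937 = 3.366 mg/L.
e^(−k_1 t) = e^(−0.163×1.730) = 0.7543; e^(−k_r t) = e^(−2.10×1.730) = 0.02646.
D = 3.366 × (0.7543 − 0.02646) + 2.13 × 0.02646 = 2.450 + 0.05637 = 2.506 mg/L.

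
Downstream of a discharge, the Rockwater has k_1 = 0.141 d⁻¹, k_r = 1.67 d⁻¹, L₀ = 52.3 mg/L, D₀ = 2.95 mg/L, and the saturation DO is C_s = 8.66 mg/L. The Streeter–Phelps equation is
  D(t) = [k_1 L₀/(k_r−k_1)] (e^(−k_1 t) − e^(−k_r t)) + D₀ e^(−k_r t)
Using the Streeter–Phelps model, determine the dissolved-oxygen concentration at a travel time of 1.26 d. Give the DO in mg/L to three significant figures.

k_1 L₀/(k_r−k_1) = 0.141×52.3/(1.67−0.141) = 7.374/1.529 = 4.823 mg/L.
e^(−k_1 t) = e^(−0.141×1.260) = 0.8372; e^(−k_r t) = e^(−1.67×1.260) = 0.1219.
D = 4.823 × (0.8372 − 0.1219) + 2.95 × 0.1219 = 3.450 + 0.3597 = 3.810 mg/L.
DO = C_s − D = 8.66 − 3.810 = 4.850 mg/L.

DO ≈ 4.85 mg/L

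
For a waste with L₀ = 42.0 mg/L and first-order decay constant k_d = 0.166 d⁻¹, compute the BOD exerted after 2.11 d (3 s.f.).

y_t = L₀(1 − e^(−k_d t)) = 42.0 × (1 − e^(−0.166×2.11))
= 42.0 × (1 − 0.7045) = 42.0 × 0.2955 = 12.41 mg/L.

y ≈ 12.4 mg/L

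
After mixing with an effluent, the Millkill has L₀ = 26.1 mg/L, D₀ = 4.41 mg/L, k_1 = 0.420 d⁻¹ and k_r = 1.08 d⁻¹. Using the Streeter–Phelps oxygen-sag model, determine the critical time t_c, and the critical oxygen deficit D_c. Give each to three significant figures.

t_c ≈ 0.963 d; D_c ≈ 6.77 mg/L

With k_r/k_1 = 2.571 and 1 − D₀(k_r−k_1)/(k_1 L₀) = 0.7345,
t_c = ln(2.571 × 0.7345) / (1.08 − 0.420) = ln(1.889) / 0.6600 = 0.6359/0.6600 = 0.9634 d.
L(t_c) = L₀ e^(−k_1 t_c) = 26.1 × 0.6672 = 17.41 mg/L, and at the critical point k_r D_c = k_1 L, so D_c = (0.420/1.08) × 17.41 = 6.772 mg/L.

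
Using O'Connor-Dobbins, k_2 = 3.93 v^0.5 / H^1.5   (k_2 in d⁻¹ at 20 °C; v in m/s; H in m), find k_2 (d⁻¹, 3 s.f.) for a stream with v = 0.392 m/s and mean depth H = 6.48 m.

k_2 ≈ 0.149 d⁻¹

k_2 = 3.93 × 0.392^0.5 / 6.48^1.5 = 3.93 × 0.6261 / 16.50 = 0.1492 d⁻¹.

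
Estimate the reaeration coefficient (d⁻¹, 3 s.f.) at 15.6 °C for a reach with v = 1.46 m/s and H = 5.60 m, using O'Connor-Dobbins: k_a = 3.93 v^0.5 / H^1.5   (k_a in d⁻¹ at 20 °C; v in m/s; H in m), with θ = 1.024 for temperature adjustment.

k_a ≈ 0.323 d⁻¹

k_a(20) = 3.93 × 1.46^0.5 / 5.60^1.5 = 3.93 × 1.208 / 13.25 = 0.3583 d⁻¹.
k_a(15.6) = 0.3583 × 1.024^(15.6−20) = 0.3583 × 0.9009 = 0.3228 d⁻¹.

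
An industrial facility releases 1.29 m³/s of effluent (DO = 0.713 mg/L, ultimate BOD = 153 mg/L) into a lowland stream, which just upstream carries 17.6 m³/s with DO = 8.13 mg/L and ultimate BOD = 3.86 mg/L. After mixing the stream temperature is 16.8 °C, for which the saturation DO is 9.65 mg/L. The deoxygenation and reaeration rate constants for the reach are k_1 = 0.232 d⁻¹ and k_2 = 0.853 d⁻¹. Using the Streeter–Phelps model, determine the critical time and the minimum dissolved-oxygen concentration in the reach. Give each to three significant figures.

Mixed DO = (17.6×8.13 + 1.29×0.713)/(17.6+1.29) = 144.0/18.89 = 7.623 mg/L.
Mixed L₀ = (17.6×3.86 + 1.29×153)/(18.89) = 265.3/18.89 = 14.04 mg/L.
Initial deficit D₀ = C_s − DO₀ = 9.65 − 7.623 = 2.027 mg/L.
t_c = (1/0.6210) ln[(0.853/0.232)(1 − 2.027×0.6210/(0.232×14.04))] = 1.610 × ln(2.257) = 1.311 d.
D_c = (0.232/0.853) × 14.04 × e^(−0.232×1.311) = 0.2720 × 14.04 × 0.7378 = 2.818 mg/L.
Minimum DO = 9.65 − 2.818 = 6.832 mg/L.

t_c ≈ 1.31 d; minimum DO ≈ 6.83 mg/L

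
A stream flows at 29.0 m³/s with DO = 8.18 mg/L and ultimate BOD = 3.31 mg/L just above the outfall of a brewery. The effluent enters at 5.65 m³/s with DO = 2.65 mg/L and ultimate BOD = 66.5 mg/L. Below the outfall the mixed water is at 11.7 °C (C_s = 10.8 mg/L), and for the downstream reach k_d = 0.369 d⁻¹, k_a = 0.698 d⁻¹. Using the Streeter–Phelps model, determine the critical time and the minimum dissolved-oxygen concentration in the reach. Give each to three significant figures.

t_c ≈ 1.14 d; minimum DO ≈ 6.08 mg/L

Mixed DO = (29.0×8.18 + 5.65×2.65)/(29.0+5.65) = 252.2/34.65 = 7.278 mg/L.
Mixed L₀ = (29.0×3.31 + 5.65×66.5)/(34.65) = 471.7/34.65 = 13.61 mg/L.
Initial deficit D₀ = C_s − DO₀ = 10.8 − 7.278 = 3.522 mg/L.
t_c = (1/0.3290) ln[(0.698/0.369)(1 − 3.522×0.3290/(0.369×13.61))] = 3.040 × ln(1.455) = 1.140 d.
D_c = (0.369/0.698) × 13.61 × e^(−0.369×1.140) = 0.5287 × 13.61 × 0.6565 = 4.725 mg/L.
Minimum DO = 10.8 − 4.725 = 6.075 mg/L.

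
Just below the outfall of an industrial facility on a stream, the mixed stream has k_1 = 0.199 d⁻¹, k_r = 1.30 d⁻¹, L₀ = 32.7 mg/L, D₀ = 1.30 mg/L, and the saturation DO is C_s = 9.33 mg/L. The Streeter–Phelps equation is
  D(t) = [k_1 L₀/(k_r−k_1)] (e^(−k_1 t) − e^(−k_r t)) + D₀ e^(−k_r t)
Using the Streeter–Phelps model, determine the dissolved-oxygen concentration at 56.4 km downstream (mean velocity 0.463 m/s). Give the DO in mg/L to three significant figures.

DO ≈ 5.60 mg/L

Travel time t = x/v = 56.4 km / (0.463 m/s) = 56400 m / 0.463 m/s = 121800 s = 1.410 d.
k_1 L₀/(k_r−k_1) = 0.199×32.7/(1.30−0.199) = 6.507/1.101 = 5.910 mg/L.
e^(−k_1 t) = e^(−0.199×1.410) = 0.7554; e^(−k_r t) = e^(−1.30×1.410) = 0.1600.
D = 5.910 × (0.7554 − 0.1600) + 1.30 × 0.1600 = 3.519 + 0.2079 = 3.727 mg/L.
DO = C_s − D = 9.33 − 3.727 = 5.603 mg/L.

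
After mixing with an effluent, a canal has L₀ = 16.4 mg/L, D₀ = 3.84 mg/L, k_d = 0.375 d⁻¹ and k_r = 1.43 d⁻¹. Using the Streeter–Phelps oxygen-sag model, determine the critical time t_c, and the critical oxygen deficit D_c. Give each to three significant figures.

t_c ≈ 0.250 d; D_c ≈ 3.92 mg/L

At the critical point dD/dt = 0, so k_d L₀ e^(−k_d t) = k_r D. Substituting D(t) from the Streeter–Phelps equation and solving for t gives
t_c = ln[(k_r/k_d)(1 − D₀(k_r−k_d)/(k_d L₀))] / (k_r−k_d).
Here k_r−k_d = 1.055 d⁻¹ and 1 − D₀(k_r−k_d)/(k_d L₀) = 1 − 3.84×1.055/(0.375×16.4) = 0.3413, so
t_c = ln(3.813 × 0.3413) / 1.055 = 0.2634 / 1.055 = 0.2497 d.
L(t_c) = L₀ e^(−k_d t_c) = 16.4 × 0.9106 = 14.93 mg/L, and at the critical point k_r D_c = k_d L, so D_c = (0.375/1.43) × 14.93 = 3.916 mg/L.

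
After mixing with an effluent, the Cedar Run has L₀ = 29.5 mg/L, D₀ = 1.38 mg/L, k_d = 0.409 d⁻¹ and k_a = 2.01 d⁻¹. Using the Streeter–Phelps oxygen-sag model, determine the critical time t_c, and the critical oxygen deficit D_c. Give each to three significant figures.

t_c ≈ 0.868 d; D_c ≈ 4.21 mg/L

With k_a/k_d = 4.914 and 1 − D₀(k_a−k_d)/(k_d L₀) = 0.8169,
t_c = ln(4.914 × 0.8169) / (2.01 − 0.409) = ln(4.015) / 1.601 = 1.390/1.601 = 0.8682 d.
D_c = (k_d/k_a) L₀ e^(−k_d t_c) = (0.409/2.01) × 29.5 × e^(−0.409×0.8682) = 0.2035 × 29.5 × 0.7011 = 4.209 mg/L.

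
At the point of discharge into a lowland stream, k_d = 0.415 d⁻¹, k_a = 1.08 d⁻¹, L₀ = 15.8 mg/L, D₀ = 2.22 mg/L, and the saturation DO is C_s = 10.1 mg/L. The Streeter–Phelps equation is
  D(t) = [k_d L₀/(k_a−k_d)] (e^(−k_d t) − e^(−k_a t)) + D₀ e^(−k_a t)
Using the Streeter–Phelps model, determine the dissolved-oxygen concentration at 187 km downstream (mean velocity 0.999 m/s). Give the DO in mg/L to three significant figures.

Travel time t = x/v = 187 km / (0.999 m/s) = 187000 m / 0.999 m/s = 187200 s = 2.167 d.
k_d L₀/(k_a−k_d) = 0.415×15.8/(1.08−0.415) = 6.557/0.6650 = 9.860 mg/L.
e^(−k_d t) = e^(−0.415×2.167) = 0.4069; e^(−k_a t) = e^(−1.08×2.167) = 0.09634.
D = 9.860 × (0.4069 − 0.09634) + 2.22 × 0.09634 = 3.062 + 0.2139 = 3.276 mg/L.
DO = C_s − D = 10.1 − 3.276 = 6.824 mg/L.

DO ≈ 6.82 mg/L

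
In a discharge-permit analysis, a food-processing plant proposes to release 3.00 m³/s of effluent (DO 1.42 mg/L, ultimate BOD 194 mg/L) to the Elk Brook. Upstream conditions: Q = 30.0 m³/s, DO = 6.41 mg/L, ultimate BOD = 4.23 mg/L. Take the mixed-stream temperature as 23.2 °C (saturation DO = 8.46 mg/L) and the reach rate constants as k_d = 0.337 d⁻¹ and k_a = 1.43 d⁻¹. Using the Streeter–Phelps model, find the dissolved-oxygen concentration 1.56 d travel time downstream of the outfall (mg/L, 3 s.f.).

DO ≈ 4.99 mg/L

Mixed DO = (30.0×6.41 + 3.00×1.42)/(30.0+3.00) = 196.6/33.00 = 5.956 mg/L.
Mixed L₀ = (30.0×4.23 + 3.00×194)/(33.00) = 708.9/33.00 = 21.48 mg/L.
Initial deficit D₀ = C_s − DO₀ = 8.46 − 5.956 = 2.504 mg/L.
D(1.56) = [0.337×21.48/(1.43−0.337)](e^(−0.337×1.56) − e^(−1.43×1.56)) + 2.504 e^(−1.43×1.56)
= 6.623 × (0.5911 − 0.1074) + 2.504 × 0.1074 = 3.473 mg/L.
DO = 8.46 − 3.473 = 4.987 mg/L.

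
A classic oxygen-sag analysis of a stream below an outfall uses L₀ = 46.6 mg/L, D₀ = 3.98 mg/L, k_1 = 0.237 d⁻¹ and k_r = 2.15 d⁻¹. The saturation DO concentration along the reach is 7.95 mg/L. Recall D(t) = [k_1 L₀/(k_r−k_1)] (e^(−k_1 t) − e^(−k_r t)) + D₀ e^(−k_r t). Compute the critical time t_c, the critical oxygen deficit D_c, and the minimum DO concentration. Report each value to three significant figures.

t_c ≈ 0.542 d; D_c ≈ 4.52 mg/L; min DO ≈ 3.43 mg/L

With k_r/k_1 = 9.072 and 1 − D₀(k_r−k_1)/(k_1 L₀) = 0.3106,
t_c = ln(9.072 × 0.3106) / (2.15 − 0.237) = ln(2.818) / 1.913 = 1.036/1.913 = 0.5415 d.
D_c = (k_1/k_r) L₀ e^(−k_1 t_c) = (0.237/2.15) × 46.6 × e^(−0.237×0.5415) = 0.1102 × 46.6 × 0.8796 = 4.518 mg/L.
Minimum DO = C_s − D_c = 7.95 − 4.518 = 3.432 mg/L.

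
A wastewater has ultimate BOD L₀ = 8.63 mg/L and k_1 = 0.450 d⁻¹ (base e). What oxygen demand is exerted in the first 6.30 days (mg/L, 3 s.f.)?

y_t = L₀(1 − e^(−k_1 t)) = 8.63 × (1 − e^(−0.450×6.30))
= 8.63 × (1 − 0.05872) = 8.63 × 0.9413 = 8.123 mg/L.

y ≈ 8.12 mg/L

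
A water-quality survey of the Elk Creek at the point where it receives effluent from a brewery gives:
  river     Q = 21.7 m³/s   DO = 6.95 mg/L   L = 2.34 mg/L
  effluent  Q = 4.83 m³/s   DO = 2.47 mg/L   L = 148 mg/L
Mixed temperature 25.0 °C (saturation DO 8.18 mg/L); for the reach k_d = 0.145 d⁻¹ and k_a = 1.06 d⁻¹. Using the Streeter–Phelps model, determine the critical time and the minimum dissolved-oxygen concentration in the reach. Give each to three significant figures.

Mixed DO = (21.7×6.95 + 4.83×2.47)/(21.7+4.83) = 162.7/26.53 = 6.134 mg/L.
Mixed L₀ = (21.7×2.34 + 4.83×148)/(26.53) = 765.6/26.53 = 28.86 mg/L.
Initial deficit D₀ = C_s − DO₀ = 8.18 − 6.134 = 2.046 mg/L.
t_c = (1/0.9150) ln[(1.06/0.145)(1 − 2.046×0.9150/(0.145×28.86))] = 1.093 × ln(4.040) = 1.526 d.
D_c = (0.145/1.06) × 28.86 × e^(−0.145×1.526) = 0.1368 × 28.86 × 0.8015 = 3.164 mg/L.
Minimum DO = 8.18 − 3.164 = 5.016 mg/L.

t_c ≈ 1.53 d; minimum DO ≈ 5.02 mg/L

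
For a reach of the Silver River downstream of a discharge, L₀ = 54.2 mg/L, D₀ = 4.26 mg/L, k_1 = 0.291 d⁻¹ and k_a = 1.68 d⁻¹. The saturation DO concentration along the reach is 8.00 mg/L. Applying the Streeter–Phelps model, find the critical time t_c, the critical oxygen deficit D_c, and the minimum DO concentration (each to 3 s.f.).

t_c ≈ 0.924 d; D_c ≈ 7.18 mg/L; min DO ≈ 0.825 mg/L

t_c = [1/(k_a−k_1)] ln[(k_a/k_1)(1 − D₀(k_a−k_1)/(k_1 L₀))]
= [1/(1.68−0.291)] ln[(1.68/0.291)(1 − 4.26×1.389/(0.291×54.2))]
= (1/1.389) ln[5.773 × 0.6248] = 0.7199 × ln(3.607) = 0.7199 × 1.283 = 0.9237 d.
D_c = (k_1/k_a) L₀ e^(−k_1 t_c) = (0.291/1.68) × 54.2 × e^(−0.291×0.9237) = 0.1732 × 54.2 × 0.7643 = 7.175 mg/L.
Minimum DO = C_s − D_c = 8.00 − 7.175 = 0.8245 mg/L.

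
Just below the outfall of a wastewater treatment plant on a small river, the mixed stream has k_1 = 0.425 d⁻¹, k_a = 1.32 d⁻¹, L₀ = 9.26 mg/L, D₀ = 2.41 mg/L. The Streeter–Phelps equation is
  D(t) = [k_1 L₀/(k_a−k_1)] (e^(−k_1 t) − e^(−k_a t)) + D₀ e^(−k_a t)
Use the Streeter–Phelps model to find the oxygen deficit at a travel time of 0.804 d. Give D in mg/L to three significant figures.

k_1 L₀/(k_a−k_1) = 0.425×9.26/(1.32−0.425) = 3.935/0.8950 = 4.397 mg/L.
e^(−k_1 t) = e^(−0.425×0.8040) = 0.7106; e^(−k_a t) = e^(−1.32×0.8040) = 0.3460.
D = 4.397 × (0.7106 − 0.3460) + 2.41 × 0.3460 = 1.603 + 0.8339 = 2.437 mg/L.

D ≈ 2.44 mg/L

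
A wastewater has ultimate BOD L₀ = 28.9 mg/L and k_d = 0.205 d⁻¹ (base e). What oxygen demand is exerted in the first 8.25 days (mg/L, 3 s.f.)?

y_t = L₀(1 − e^(−k_d t)) = 28.9 × (1 − e^(−0.205×8.25))
= 28.9 × (1 − 0.1843) = 28.9 × 0.8157 = 23.57 mg/L.

y ≈ 23.6 mg/L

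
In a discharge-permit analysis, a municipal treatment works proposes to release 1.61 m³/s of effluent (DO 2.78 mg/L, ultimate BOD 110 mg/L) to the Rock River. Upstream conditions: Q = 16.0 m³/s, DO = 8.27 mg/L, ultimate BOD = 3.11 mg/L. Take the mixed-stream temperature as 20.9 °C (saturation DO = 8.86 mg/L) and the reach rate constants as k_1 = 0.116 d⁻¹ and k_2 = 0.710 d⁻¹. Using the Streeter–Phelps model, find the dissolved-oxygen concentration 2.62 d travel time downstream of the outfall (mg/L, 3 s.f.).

Mixed DO = (16.0×8.27 + 1.61×2.78)/(16.0+1.61) = 136.8/17.61 = 7.768 mg/L.
Mixed L₀ = (16.0×3.11 + 1.61×110)/(17.61) = 226.9/17.61 = 12.88 mg/L.
Initial deficit D₀ = C_s − DO₀ = 8.86 − 7.768 = 1.092 mg/L.
D(2.62) = [0.116×12.88/(0.710−0.116)](e^(−0.116×2.62) − e^(−0.710×2.62)) + 1.092 e^(−0.710×2.62)
= 2.516 × (0.7379 − 0.1556) + 1.092 × 0.1556 = 1.635 mg/L.
DO = 8.86 − 1.635 = 7.225 mg/L.

DO ≈ 7.23 mg/L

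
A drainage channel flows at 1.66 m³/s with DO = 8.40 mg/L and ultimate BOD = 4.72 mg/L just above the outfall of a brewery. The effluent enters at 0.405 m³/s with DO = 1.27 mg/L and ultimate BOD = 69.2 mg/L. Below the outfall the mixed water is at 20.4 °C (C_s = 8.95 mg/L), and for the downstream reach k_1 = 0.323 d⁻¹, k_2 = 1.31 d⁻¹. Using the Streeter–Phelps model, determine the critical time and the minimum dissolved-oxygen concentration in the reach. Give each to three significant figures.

t_c ≈ 0.993 d; minimum DO ≈ 5.84 mg/L

Mixed DO = (1.66×8.40 + 0.405×1.27)/(1.66+0.405) = 14.46/2.065 = 7.002 mg/L.
Mixed L₀ = (1.66×4.72 + 0.405×69.2)/(2.065) = 35.86/2.065 = 17.37 mg/L.
Initial deficit D₀ = C_s − DO₀ = 8.95 − 7.002 = 1.948 mg/L.
t_c = (1/0.9870) ln[(1.31/0.323)(1 − 1.948×0.9870/(0.323×17.37))] = 1.013 × ln(2.665) = 0.9932 d.
D_c = (0.323/1.31) × 17.37 × e^(−0.323×0.9932) = 0.2466 × 17.37 × 0.7256 = 3.107 mg/L.
Minimum DO = 8.95 − 3.107 = 5.843 mg/L.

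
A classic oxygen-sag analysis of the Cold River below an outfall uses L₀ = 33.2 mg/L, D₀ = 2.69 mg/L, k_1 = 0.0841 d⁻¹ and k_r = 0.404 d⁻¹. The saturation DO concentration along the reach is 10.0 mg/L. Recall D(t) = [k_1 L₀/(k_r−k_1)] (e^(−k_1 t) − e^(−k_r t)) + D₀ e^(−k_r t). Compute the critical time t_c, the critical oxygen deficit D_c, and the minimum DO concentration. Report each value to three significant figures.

t_c = [1/(k_r−k_1)] ln[(k_r/k_1)(1 − D₀(k_r−k_1)/(k_1 L₀))]
= [1/(0.404−0.0841)] ln[(0.404/0.0841)(1 − 2.69×0.3199/(0.0841×33.2))]
= (1/0.3199) ln[4.804 × 0.6918] = 3.126 × ln(3.323) = 3.126 × 1.201 = 3.754 d.
D_c = (k_1/k_r) L₀ e^(−k_1 t_c) = (0.0841/0.404) × 33.2 × e^(−0.0841×3.754) = 0.2082 × 33.2 × 0.7293 = 5.040 mg/L.
Minimum DO = C_s − D_c = 10.0 − 5.040 = 4.960 mg/L.

t_c ≈ 3.75 d; D_c ≈ 5.04 mg/L; min DO ≈ 4.96 mg/L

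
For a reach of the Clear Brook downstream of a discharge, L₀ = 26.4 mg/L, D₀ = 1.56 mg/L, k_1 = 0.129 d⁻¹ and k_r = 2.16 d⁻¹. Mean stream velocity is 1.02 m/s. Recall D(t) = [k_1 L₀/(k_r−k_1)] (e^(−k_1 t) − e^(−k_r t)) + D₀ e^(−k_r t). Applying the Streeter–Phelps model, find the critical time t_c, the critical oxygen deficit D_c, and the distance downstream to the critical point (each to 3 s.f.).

At the critical point dD/dt = 0, so k_1 L₀ e^(−k_1 t) = k_r D. Substituting D(t) from the Streeter–Phelps equation and solving for t gives
t_c = ln[(k_r/k_1)(1 − D₀(k_r−k_1)/(k_1 L₀))] / (k_r−k_1).
Here k_r−k_1 = 2.031 d⁻¹ and 1 − D₀(k_r−k_1)/(k_1 L₀) = 1 − 1.56×2.031/(0.129×26.4) = 0.06966, so
t_c = ln(16.74 × 0.06966) / 2.031 = 0.1539 / 2.031 = 0.07580 d.
L(t_c) = L₀ e^(−k_1 t_c) = 26.4 × 0.9903 = 26.14 mg/L, and at the critical point k_r D_c = k_1 L, so D_c = (0.129/2.16) × 26.14 = 1.561 mg/L.
x_c = v t_c = 1.02 m/s × 0.07580 d × 86400 s/d = 6680 m ≈ 6.68 km.

t_c ≈ 0.0758 d; D_c ≈ 1.56 mg/L; x_c ≈ 6.68 km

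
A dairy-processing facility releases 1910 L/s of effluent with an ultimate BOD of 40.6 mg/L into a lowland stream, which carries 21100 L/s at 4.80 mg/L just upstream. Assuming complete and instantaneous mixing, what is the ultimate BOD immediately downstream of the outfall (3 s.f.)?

Flow-weighted mixing: C = (Q_r C_r + Q_w C_w)/(Q_r + Q_w)
= (21100×4.80 + 1910×40.6)/(21100 + 1910) = 178800/23010 = 7.772 mg/L.

7.77 mg/L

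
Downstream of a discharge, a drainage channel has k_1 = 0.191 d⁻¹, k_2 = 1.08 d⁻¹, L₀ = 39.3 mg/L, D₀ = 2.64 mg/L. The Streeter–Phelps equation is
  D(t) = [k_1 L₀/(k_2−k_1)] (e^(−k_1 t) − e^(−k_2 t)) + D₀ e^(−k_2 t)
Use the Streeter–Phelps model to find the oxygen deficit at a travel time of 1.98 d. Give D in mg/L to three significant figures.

k_1 L₀/(k_2−k_1) = 0.191×39.3/(1.08−0.191) = 7.506/0.8890 = 8.444 mg/L.
e^(−k_1 t) = e^(−0.191×1.980) = 0.6851; e^(−k_2 t) = e^(−1.08×1.980) = 0.1178.
D = 8.444 × (0.6851 − 0.1178) + 2.64 × 0.1178 = 4.790 + 0.3111 = 5.101 mg/L.

D ≈ 5.10 mg/L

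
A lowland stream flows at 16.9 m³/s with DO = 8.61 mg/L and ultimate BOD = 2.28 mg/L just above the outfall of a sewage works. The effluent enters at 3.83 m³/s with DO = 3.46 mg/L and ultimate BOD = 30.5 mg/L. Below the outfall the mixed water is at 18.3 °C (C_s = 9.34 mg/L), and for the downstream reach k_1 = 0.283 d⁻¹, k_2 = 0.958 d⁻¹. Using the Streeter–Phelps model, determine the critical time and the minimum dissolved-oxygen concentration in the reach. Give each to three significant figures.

t_c ≈ 0.672 d; minimum DO ≈ 7.51 mg/L

Mixed DO = (16.9×8.61 + 3.83×3.46)/(16.9+3.83) = 158.8/20.73 = 7.659 mg/L.
Mixed L₀ = (16.9×2.28 + 3.83×30.5)/(20.73) = 155.3/20.73 = 7.494 mg/L.
Initial deficit D₀ = C_s − DO₀ = 9.34 − 7.659 = 1.681 mg/L.
t_c = (1/0.6750) ln[(0.958/0.283)(1 − 1.681×0.6750/(0.283×7.494))] = 1.481 × ln(1.573) = 0.6715 d.
D_c = (0.283/0.958) × 7.494 × e^(−0.283×0.6715) = 0.2954 × 7.494 × 0.8269 = 1.831 mg/L.
Minimum DO = 9.34 − 1.831 = 7.509 mg/L.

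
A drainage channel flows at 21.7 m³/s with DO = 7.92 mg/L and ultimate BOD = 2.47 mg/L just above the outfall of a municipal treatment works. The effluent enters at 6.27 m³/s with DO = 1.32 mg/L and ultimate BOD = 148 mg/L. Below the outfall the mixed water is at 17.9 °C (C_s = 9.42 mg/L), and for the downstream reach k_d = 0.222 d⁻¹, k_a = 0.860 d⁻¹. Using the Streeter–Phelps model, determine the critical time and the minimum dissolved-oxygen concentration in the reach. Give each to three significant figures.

Mixed DO = (21.7×7.92 + 6.27×1.32)/(21.7+6.27) = 180.1/27.97 = 6.440 mg/L.
Mixed L₀ = (21.7×2.47 + 6.27×148)/(27.97) = 981.6/27.97 = 35.09 mg/L.
Initial deficit D₀ = C_s − DO₀ = 9.42 − 6.440 = 2.980 mg/L.
t_c = (1/0.6380) ln[(0.860/0.222)(1 − 2.980×0.6380/(0.222×35.09))] = 1.567 × ln(2.929) = 1.684 d.
D_c = (0.222/0.860) × 35.09 × e^(−0.222×1.684) = 0.2581 × 35.09 × 0.6880 = 6.233 mg/L.
Minimum DO = 9.42 − 6.233 = 3.187 mg/L.

t_c ≈ 1.68 d; minimum DO ≈ 3.19 mg/L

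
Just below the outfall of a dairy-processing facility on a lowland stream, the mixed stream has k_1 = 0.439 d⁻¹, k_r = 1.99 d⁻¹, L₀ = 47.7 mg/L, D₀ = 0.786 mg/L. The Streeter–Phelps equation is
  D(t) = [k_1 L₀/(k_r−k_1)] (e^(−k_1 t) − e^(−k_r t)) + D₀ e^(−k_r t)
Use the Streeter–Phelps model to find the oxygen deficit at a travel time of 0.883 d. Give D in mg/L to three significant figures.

D ≈ 6.97 mg/L

k_1 L₀/(k_r−k_1) = 0.439×47.7/(1.99−0.439) = 20.94/1.551 = 13.50 mg/L.
e^(−k_1 t) = e^(−0.439×0.8830) = 0.6787; e^(−k_r t) = e^(−1.99×0.8830) = 0.1725.
D = 13.50 × (0.6787 − 0.1725) + 0.786 × 0.1725 = 6.833 + 0.1356 = 6.969 mg/L.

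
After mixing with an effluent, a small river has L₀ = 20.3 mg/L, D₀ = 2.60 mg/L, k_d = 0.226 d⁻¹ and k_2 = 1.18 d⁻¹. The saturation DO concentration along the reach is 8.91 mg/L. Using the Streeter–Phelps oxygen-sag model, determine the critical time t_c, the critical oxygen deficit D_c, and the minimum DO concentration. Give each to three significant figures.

At the critical point dD/dt = 0, so k_d L₀ e^(−k_d t) = k_2 D. Substituting D(t) from the Streeter–Phelps equation and solving for t gives
t_c = ln[(k_2/k_d)(1 − D₀(k_2−k_d)/(k_d L₀))] / (k_2−k_d).
Here k_2−k_d = 0.9540 d⁻¹ and 1 − D₀(k_2−k_d)/(k_d L₀) = 1 − 2.60×0.9540/(0.226×20.3) = 0.4593, so
t_c = ln(5.221 × 0.4593) / 0.9540 = 0.8748 / 0.9540 = 0.9170 d.
L(t_c) = L₀ e^(−k_d t_c) = 20.3 × 0.8128 = 16.50 mg/L, and at the critical point k_2 D_c = k_d L, so D_c = (0.226/1.18) × 16.50 = 3.160 mg/L.
Minimum DO = C_s − D_c = 8.91 − 3.160 = 5.750 mg/L.

t_c ≈ 0.917 d; D_c ≈ 3.16 mg/L; min DO ≈ 5.75 mg/L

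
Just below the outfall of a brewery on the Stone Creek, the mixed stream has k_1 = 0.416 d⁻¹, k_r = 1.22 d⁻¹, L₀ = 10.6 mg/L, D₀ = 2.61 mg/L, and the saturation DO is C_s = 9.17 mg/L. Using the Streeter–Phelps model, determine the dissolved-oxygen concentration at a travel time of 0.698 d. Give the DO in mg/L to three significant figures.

DO ≈ 6.29 mg/L

k_1 L₀/(k_r−k_1) = 0.416×10.6/(1.22−0.416) = 4.410/0.8040 = 5.485 mg/L.
e^(−k_1 t) = e^(−0.416×0.6980) = 0.7480; e^(−k_r t) = e^(−1.22×0.6980) = 0.4267.
D = 5.485 × (0.7480 − 0.4267) + 2.61 × 0.4267 = 1.762 + 1.114 = 2.876 mg/L.
DO = C_s − D = 9.17 − 2.876 = 6.294 mg/L.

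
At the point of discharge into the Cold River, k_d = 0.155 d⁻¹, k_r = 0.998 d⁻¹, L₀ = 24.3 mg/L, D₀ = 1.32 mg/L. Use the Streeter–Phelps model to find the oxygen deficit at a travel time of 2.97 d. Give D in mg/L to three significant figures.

D ≈ 2.66 mg/L

k_d L₀/(k_r−k_d) = 0.155×24.3/(0.998−0.155) = 3.767/0.8430 = 4.468 mg/L.
e^(−k_d t) = e^(−0.155×2.970) = 0.6311; e^(−k_r t) = e^(−0.998×2.970) = 0.05161.
D = 4.468 × (0.6311 − 0.05161) + 1.32 × 0.05161 = 2.589 + 0.06812 = 2.657 mg/L.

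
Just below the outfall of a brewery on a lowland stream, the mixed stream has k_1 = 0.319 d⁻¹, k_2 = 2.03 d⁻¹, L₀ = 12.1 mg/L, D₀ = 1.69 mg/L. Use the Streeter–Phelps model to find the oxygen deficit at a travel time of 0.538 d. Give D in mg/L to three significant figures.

k_1 L₀/(k_2−k_1) = 0.319×12.1/(2.03−0.319) = 3.860/1.711 = 2.256 mg/L.
e^(−k_1 t) = e^(−0.319×0.5380) = 0.8423; e^(−k_2 t) = e^(−2.03×0.5380) = 0.3355.
D = 2.256 × (0.8423 − 0.3355) + 1.69 × 0.3355 = 1.143 + 0.5670 = 1.710 mg/L.

D ≈ 1.71 mg/L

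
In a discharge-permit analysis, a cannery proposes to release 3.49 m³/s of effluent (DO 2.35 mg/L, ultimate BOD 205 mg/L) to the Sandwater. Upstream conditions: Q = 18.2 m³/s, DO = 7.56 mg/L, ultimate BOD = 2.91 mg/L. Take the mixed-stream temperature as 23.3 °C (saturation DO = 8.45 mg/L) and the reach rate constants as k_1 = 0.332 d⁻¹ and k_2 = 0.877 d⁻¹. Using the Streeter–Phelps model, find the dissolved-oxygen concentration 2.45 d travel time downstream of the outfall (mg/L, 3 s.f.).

DO ≈ 1.20 mg/L

Mixed DO = (18.2×7.56 + 3.49×2.35)/(18.2+3.49) = 145.8/21.69 = 6.722 mg/L.
Mixed L₀ = (18.2×2.91 + 3.49×205)/(21.69) = 768.4/21.69 = 35.43 mg/L.
Initial deficit D₀ = C_s − DO₀ = 8.45 − 6.722 = 1.728 mg/L.
D(2.45) = [0.332×35.43/(0.877−0.332)](e^(−0.332×2.45) − e^(−0.877×2.45)) + 1.728 e^(−0.877×2.45)
= 21.58 × (0.4433 − 0.1166) + 1.728 × 0.1166 = 7.252 mg/L.
DO = 8.45 − 7.252 = 1.198 mg/L.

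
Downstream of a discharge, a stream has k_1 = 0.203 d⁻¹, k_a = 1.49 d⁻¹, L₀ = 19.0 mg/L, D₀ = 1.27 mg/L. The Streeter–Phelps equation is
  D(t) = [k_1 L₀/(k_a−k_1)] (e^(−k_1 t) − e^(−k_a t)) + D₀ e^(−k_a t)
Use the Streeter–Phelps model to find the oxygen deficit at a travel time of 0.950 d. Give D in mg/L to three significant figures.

k_1 L₀/(k_a−k_1) = 0.203×19.0/(1.49−0.203) = 3.857/1.287 = 2.997 mg/L.
e^(−k_1 t) = e^(−0.203×0.9500) = 0.8246; e^(−k_a t) = e^(−1.49×0.9500) = 0.2428.
D = 2.997 × (0.8246 − 0.2428) + 1.27 × 0.2428 = 1.744 + 0.3084 = 2.052 mg/L.

D ≈ 2.05 mg/L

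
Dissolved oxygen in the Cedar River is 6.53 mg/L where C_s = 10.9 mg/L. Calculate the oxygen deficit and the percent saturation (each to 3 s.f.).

D ≈ 4.37 mg/L; 59.9 % saturation

D = C_s − C = 10.9 − 6.53 = 4.37 mg/L.
% saturation = 6.53/10.9 × 100 = 59.9 %.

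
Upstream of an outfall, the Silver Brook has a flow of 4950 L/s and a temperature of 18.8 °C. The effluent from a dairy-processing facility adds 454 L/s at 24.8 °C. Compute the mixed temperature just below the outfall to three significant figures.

Flow-weighted mixing: C = (Q_r C_r + Q_w C_w)/(Q_r + Q_w)
= (4950×18.8 + 454×24.8)/(4950 + 454) = 104300/5404 = 19.30 °C.

19.3 °C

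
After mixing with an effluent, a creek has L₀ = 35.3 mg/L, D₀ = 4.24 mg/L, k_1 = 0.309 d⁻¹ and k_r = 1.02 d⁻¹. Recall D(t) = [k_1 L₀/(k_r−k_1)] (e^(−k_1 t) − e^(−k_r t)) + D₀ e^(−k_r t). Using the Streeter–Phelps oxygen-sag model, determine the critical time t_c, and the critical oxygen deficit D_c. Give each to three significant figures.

t_c ≈ 1.22 d; D_c ≈ 7.32 mg/L

With k_r/k_1 = 3.301 and 1 − D₀(k_r−k_1)/(k_1 L₀) = 0.7236,
t_c = ln(3.301 × 0.7236) / (1.02 − 0.309) = ln(2.389) / 0.7110 = 0.8707/0.7110 = 1.225 d.
L(t_c) = L₀ e^(−k_1 t_c) = 35.3 × 0.6849 = 24.18 mg/L, and at the critical point k_r D_c = k_1 L, so D_c = (0.309/1.02) × 24.18 = 7.325 mg/L.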